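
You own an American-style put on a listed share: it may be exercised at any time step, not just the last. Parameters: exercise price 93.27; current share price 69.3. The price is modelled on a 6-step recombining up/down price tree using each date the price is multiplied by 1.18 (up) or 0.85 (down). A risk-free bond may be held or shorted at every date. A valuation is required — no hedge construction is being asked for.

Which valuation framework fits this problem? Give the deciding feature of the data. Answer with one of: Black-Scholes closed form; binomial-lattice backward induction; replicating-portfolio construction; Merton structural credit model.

framework: binomial-lattice backward induction

Key observation: early exercise of the strike-93.27 put must be checked at each of the 6 dates (spot 69.3), which forces a node-by-node comparison of intrinsic and continuation value backward from expiry.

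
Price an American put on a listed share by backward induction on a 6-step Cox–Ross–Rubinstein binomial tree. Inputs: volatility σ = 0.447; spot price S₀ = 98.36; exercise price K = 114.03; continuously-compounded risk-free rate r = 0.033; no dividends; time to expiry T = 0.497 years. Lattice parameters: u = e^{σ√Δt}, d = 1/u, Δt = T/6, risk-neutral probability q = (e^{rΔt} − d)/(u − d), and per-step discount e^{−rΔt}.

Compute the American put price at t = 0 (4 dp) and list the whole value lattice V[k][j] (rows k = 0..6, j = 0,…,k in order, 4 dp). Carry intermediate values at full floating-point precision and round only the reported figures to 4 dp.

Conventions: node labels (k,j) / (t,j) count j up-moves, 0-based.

price = 21.9737
tree:
21.9737
29.4946 13.9023
38.1038 20.2801 7.0305
47.1644 28.4466 11.4955 2.2044
55.2363 37.9843 18.2141 4.2386 0.0000
62.3338 47.1644 27.5439 8.1497 0.0000 0.0000
68.5745 55.2363 37.9843 15.6700 0.0000 0.0000 0.0000

Δt=0.08283, u=1.13729, d=0.87928, q=0.47849, disc=e^(-rΔt)=0.99727
k=6 terminal: V=max(K-S,0) → 68.5745 55.2363 37.9843 15.6700 0.0000 0.0000 0.0000
k=5: j=0 S=51.6962 intr=62.3338 cont=62.0226 V=62.3338[EX]; j=1 S=66.8656 intr=47.1644 cont=46.8532 V=47.1644[EX]; j=2 S=86.4861 intr=27.5439 cont=27.2326 V=27.5439[EX]; j=3 S=111.8641 intr=2.1659 cont=8.1497 V=8.1497[hold]; j=4 S=144.6887 intr=0.0000 cont=0.0000 V=0.0000[hold]; j=5 S=187.1452 intr=0.0000 cont=0.0000 V=0.0000[hold]
k=4: j=0 S=58.7937 intr=55.2363 cont=54.9251 V=55.2363[EX]; j=1 S=76.0457 intr=37.9843 cont=37.6731 V=37.9843[EX]; j=2 S=98.3600 intr=15.6700 cont=18.2141 V=18.2141[hold]; j=3 S=127.2221 intr=0.0000 cont=4.2386 V=4.2386[hold]; j=4 S=164.5533 intr=0.0000 cont=0.0000 V=0.0000[hold]
k=3: j=0 S=66.8656 intr=47.1644 cont=46.8532 V=47.1644[EX]; j=1 S=86.4861 intr=27.5439 cont=28.4466 V=28.4466[hold]; j=2 S=111.8641 intr=2.1659 cont=11.4955 V=11.4955[hold]; j=3 S=144.6887 intr=0.0000 cont=2.2044 V=2.2044[hold]
k=2: j=0 S=76.0457 intr=37.9843 cont=38.1038 V=38.1038[hold]; j=1 S=98.3600 intr=15.6700 cont=20.2801 V=20.2801[hold]; j=2 S=127.2221 intr=0.0000 cont=7.0305 V=7.0305[hold]
k=1: j=0 S=86.4861 intr=27.5439 cont=29.4946 V=29.4946[hold]; j=1 S=111.8641 intr=2.1659 cont=13.9023 V=13.9023[hold]
k=0: j=0 S=98.3600 intr=15.6700 cont=21.9737 V=21.9737[hold]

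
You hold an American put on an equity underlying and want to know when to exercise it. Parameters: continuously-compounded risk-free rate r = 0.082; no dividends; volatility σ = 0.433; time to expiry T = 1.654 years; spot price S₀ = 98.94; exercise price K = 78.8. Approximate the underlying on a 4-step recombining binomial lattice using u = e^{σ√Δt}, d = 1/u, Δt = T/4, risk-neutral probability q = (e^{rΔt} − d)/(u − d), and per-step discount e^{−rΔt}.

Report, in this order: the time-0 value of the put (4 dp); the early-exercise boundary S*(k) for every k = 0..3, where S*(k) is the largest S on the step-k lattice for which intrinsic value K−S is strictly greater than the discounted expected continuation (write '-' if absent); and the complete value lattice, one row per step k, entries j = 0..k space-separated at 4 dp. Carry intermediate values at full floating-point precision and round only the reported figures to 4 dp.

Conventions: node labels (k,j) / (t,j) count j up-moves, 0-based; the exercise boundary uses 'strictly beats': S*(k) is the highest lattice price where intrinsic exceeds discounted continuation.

Δt=0.41350  u=1.32106  d=0.75697  q=0.49198  discount=0.96666
step 4 (expiry): payoffs max(K−S,0) = 46.3153 22.1075 0.0000 0.0000 0.0000
step 3: (k=3,j=0): S=42.9143, K−S=35.8857, hold=33.2586 ⇒ V=35.8857 exercise | (k=3,j=1): S=74.8943, K−S=3.9057, hold=10.8567 ⇒ V=10.8567 continue | (k=3,j=2): S=130.7059, K−S=0.0000, hold=0.0000 ⇒ V=0.0000 continue | (k=3,j=3): S=228.1087, K−S=0.0000, hold=0.0000 ⇒ V=0.0000 continue  boundary S*=42.9143
step 2: (k=2,j=0): S=56.6925, K−S=22.1075, hold=22.7862 ⇒ V=22.7862 continue | (k=2,j=1): S=98.9400, K−S=0.0000, hold=5.3316 ⇒ V=5.3316 continue | (k=2,j=2): S=172.6706, K−S=0.0000, hold=0.0000 ⇒ V=0.0000 continue  boundary S*=-
step 1: (k=1,j=0): S=74.8943, K−S=3.9057, hold=13.7256 ⇒ V=13.7256 continue | (k=1,j=1): S=130.7059, K−S=0.0000, hold=2.6183 ⇒ V=2.6183 continue  boundary S*=-
step 0: (k=0,j=0): S=98.9400, K−S=0.0000, hold=7.9856 ⇒ V=7.9856 continue  boundary S*=-

price = 7.9856
boundary = - - - 42.9143
tree:
7.9856
13.7256 2.6183
22.7862 5.3316 0.0000
35.8857 10.8567 0.0000 0.0000
46.3153 22.1075 0.0000 0.0000 0.0000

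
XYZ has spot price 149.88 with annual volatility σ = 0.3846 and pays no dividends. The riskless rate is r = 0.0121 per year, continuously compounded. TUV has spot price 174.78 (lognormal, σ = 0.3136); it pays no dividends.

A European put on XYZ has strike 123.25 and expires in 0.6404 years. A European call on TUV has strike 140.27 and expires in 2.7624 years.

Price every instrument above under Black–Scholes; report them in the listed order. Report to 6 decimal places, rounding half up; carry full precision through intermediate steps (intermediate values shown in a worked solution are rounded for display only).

[XYZ put K=123.25]
σ√T = 0.3846·√0.6404 = 0.307776
d₁ = (ln(S/K) + (r+σ²/2)T) / (σ√T) = (ln(149.88/123.25) + (0.0121+0.3846²/2)·0.6404) / 0.307776 = (0.195620 + 0.055112) / 0.307776 = 0.814657
d₂ = d₁ − σ√T = 0.814657 − 0.307776 = 0.506881
e^{−rT} = 0.992281
N(−d₁) = 0.207634,  N(−d₂) = 0.306119
price = K·e^{−rT}·N(−d₂) − S·N(−d₁) = 37.437952 − 31.120221 = 6.317730
[TUV call K=140.27]
σ√T = 0.3136·√2.7624 = 0.521218
d₁ = (ln(S/K) + (r+σ²/2)T) / (σ√T) = (ln(174.78/140.27) + (0.0121+0.3136²/2)·2.7624) / 0.521218 = (0.219959 + 0.169259) / 0.521218 = 0.746747
d₂ = d₁ − σ√T = 0.746747 − 0.521218 = 0.225529
e^{−rT} = 0.967127
N(d₁) = 0.772392,  N(d₂) = 0.589216
price = S·N(d₁) − K·e^{−rT}·N(d₂) = 134.998657 − 79.932459 = 55.066198

price(XYZ put K=123.25) = 6.317730
price(TUV call K=140.27) = 55.066198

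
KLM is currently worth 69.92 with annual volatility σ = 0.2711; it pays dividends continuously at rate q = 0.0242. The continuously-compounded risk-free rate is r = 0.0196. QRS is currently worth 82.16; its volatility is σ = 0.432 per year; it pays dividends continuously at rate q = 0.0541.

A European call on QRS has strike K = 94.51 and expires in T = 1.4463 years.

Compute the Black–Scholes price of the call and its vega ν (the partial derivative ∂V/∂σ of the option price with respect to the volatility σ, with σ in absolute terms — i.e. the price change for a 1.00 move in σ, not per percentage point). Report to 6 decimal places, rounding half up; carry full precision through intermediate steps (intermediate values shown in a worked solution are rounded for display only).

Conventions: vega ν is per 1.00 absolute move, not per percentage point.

price = 10.361728
ν = 36.248228

σ√T = 0.432·√1.4463 = 0.519533
d₁ = (ln(S/K) + (r−q+σ²/2)T) / (σ√T) = (ln(82.16/94.51) + (0.0196−0.0541+0.432²/2)·1.4463) / 0.519533 = (-0.140037 + 0.085060) / 0.519533 = -0.105821
d₂ = d₁ − σ√T = -0.105821 − 0.519533 = -0.625353
e^{−rT} = 0.972051
e^{−qT} = 0.924738
N(d₁) = 0.457862,  N(d₂) = 0.265870
Call price V = S·e^{−qT}·N(d₁) − K·e^{−rT}·N(d₂) = 34.786765 − 24.425038 = 10.361728
φ(d₁) = (1/√(2π))·e^{−d₁²/2} = 0.396715
ν = S·e^{−qT}·φ(d₁)·√T = 36.248228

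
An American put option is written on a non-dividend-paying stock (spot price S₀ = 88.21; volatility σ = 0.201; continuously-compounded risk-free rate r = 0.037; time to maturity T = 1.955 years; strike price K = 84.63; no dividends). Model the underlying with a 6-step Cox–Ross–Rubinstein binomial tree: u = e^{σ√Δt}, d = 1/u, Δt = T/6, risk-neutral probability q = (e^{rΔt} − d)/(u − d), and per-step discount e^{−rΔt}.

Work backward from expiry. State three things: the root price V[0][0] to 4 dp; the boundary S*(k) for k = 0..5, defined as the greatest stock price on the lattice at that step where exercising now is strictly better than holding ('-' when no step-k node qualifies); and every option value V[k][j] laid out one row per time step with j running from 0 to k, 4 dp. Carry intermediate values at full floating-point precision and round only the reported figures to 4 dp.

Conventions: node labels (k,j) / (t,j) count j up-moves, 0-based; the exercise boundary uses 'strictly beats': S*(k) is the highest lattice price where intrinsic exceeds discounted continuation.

Δt=0.32583  u=1.12158  d=0.89160  q=0.52409  discount=0.98802
step 6 (expiry): payoffs max(K−S,0) = 40.3154 28.8853 14.5070 0.0000 0.0000 0.0000 0.0000
step 5: (k=5,j=0): S=49.7021, K−S=34.9279, hold=33.9137 ⇒ V=34.9279 exercise | (k=5,j=1): S=62.5219, K−S=22.1081, hold=21.0939 ⇒ V=22.1081 exercise | (k=5,j=2): S=78.6483, K−S=5.9817, hold=6.8213 ⇒ V=6.8213 continue | (k=5,j=3): S=98.9342, K−S=0.0000, hold=0.0000 ⇒ V=0.0000 continue | (k=5,j=4): S=124.4524, K−S=0.0000, hold=0.0000 ⇒ V=0.0000 continue | (k=5,j=5): S=156.5527, K−S=0.0000, hold=0.0000 ⇒ V=0.0000 continue  boundary S*=62.5219
step 4: (k=4,j=0): S=55.7447, K−S=28.8853, hold=27.8711 ⇒ V=28.8853 exercise | (k=4,j=1): S=70.1230, K−S=14.5070, hold=13.9275 ⇒ V=14.5070 exercise | (k=4,j=2): S=88.2100, K−S=0.0000, hold=3.2074 ⇒ V=3.2074 continue | (k=4,j=3): S=110.9622, K−S=0.0000, hold=0.0000 ⇒ V=0.0000 continue | (k=4,j=4): S=139.5828, K−S=0.0000, hold=0.0000 ⇒ V=0.0000 continue  boundary S*=70.1230
step 3: (k=3,j=0): S=62.5219, K−S=22.1081, hold=21.0939 ⇒ V=22.1081 exercise | (k=3,j=1): S=78.6483, K−S=5.9817, hold=8.4821 ⇒ V=8.4821 continue | (k=3,j=2): S=98.9342, K−S=0.0000, hold=1.5082 ⇒ V=1.5082 continue | (k=3,j=3): S=124.4524, K−S=0.0000, hold=0.0000 ⇒ V=0.0000 continue  boundary S*=62.5219
step 2: (k=2,j=0): S=70.1230, K−S=14.5070, hold=14.7875 ⇒ V=14.7875 continue | (k=2,j=1): S=88.2100, K−S=0.0000, hold=4.7693 ⇒ V=4.7693 continue | (k=2,j=2): S=110.9622, K−S=0.0000, hold=0.7092 ⇒ V=0.7092 continue  boundary S*=-
step 1: (k=1,j=0): S=78.6483, K−S=5.9817, hold=9.4228 ⇒ V=9.4228 continue | (k=1,j=1): S=98.9342, K−S=0.0000, hold=2.6098 ⇒ V=2.6098 continue  boundary S*=-
step 0: (k=0,j=0): S=88.2100, K−S=0.0000, hold=5.7821 ⇒ V=5.7821 continue  boundary S*=-

price = 5.7821
boundary = - - - 62.5219 70.1230 62.5219
tree:
5.7821
9.4228 2.6098
14.7875 4.7693 0.7092
22.1081 8.4821 1.5082 0.0000
28.8853 14.5070 3.2074 0.0000 0.0000
34.9279 22.1081 6.8213 0.0000 0.0000 0.0000
40.3154 28.8853 14.5070 0.0000 0.0000 0.0000 0.0000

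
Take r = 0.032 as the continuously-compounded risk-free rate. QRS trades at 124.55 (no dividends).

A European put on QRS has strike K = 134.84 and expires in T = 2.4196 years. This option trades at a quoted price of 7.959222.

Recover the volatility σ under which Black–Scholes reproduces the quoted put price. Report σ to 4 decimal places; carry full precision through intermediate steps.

At σ = 0.1014 the Black–Scholes value reproduces the quote:
σ√T = 0.1014·√2.4196 = 0.157728
d₁ = (ln(S/K) + (r+σ²/2)T) / (σ√T) = (ln(124.55/134.84) + (0.032+0.1014²/2)·2.4196) / 0.157728 = (-0.079382 + 0.089866) / 0.157728 = 0.066473
d₂ = d₁ − σ√T = 0.066473 − 0.157728 = -0.091255
e^{−rT} = 0.925494
N(−d₁) = 0.473501,  N(−d₂) = 0.536355
V = K·e^{−rT}·N(−d₂) − S·N(−d₁) = 66.933728 − 58.974506 = 7.959222 (matching the quote); vega is positive throughout, so no other σ reproduces this price

sigma = 0.1014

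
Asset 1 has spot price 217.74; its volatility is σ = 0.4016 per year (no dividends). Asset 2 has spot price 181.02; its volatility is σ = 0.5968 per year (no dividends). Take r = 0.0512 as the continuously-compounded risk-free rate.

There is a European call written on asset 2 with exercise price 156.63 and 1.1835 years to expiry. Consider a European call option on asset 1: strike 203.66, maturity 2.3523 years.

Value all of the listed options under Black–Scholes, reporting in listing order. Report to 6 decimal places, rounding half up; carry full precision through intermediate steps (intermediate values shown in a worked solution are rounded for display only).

[asset 2 call K=156.63]
σ√T = 0.5968·√1.1835 = 0.649251
d₁ = (ln(S/K) + (r+σ²/2)T) / (σ√T) = (ln(181.02/156.63) + (0.0512+0.5968²/2)·1.1835) / 0.649251 = (0.144721 + 0.271359) / 0.649251 = 0.640861
d₂ = d₁ − σ√T = 0.640861 − 0.649251 = -0.008390
e^{−rT} = 0.941204
N(d₁) = 0.739194,  N(d₂) = 0.496653
price = S·N(d₁) − K·e^{−rT}·N(d₂) = 133.808824 − 73.216962 = 60.591862
[asset 1 call K=203.66]
σ√T = 0.4016·√2.3523 = 0.615942
d₁ = (ln(S/K) + (r+σ²/2)T) / (σ√T) = (ln(217.74/203.66) + (0.0512+0.4016²/2)·2.3523) / 0.615942 = (0.066850 + 0.310130) / 0.615942 = 0.612038
d₂ = d₁ − σ√T = 0.612038 − 0.615942 = -0.003905
e^{−rT} = 0.886532
N(d₁) = 0.729744,  N(d₂) = 0.498442
price = S·N(d₁) − K·e^{−rT}·N(d₂) = 158.894377 − 89.994339 = 68.900038

price(asset 2 call K=156.63) = 60.591862
price(asset 1 call K=203.66) = 68.900038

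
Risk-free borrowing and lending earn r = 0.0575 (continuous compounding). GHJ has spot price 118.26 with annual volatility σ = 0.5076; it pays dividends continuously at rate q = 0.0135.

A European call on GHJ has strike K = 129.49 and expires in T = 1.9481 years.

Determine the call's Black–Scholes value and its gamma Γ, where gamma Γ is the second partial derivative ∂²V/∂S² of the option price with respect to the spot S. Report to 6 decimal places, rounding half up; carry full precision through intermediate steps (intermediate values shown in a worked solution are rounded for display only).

σ√T = 0.5076·√1.9481 = 0.708479
d₁ = (ln(S/K) + (r−q+σ²/2)T) / (σ√T) = (ln(118.26/129.49) + (0.0575−0.0135+0.5076²/2)·1.9481) / 0.708479 = (-0.090718 + 0.336688) / 0.708479 = 0.347180
d₂ = d₁ − σ√T = 0.347180 − 0.708479 = -0.361299
e^{−rT} = 0.894030
e^{−qT} = 0.974043
N(d₁) = 0.635772,  N(d₂) = 0.358938
Call price V = S·e^{−qT}·N(d₁) − K·e^{−rT}·N(d₂) = 73.234812 − 41.553501 = 31.681312
φ(d₁) = (1/√(2π))·e^{−d₁²/2} = 0.375609
Γ = e^{−qT}·φ(d₁) / (S·σ·√T) = 0.004367

price = 31.681312
Γ = 0.004367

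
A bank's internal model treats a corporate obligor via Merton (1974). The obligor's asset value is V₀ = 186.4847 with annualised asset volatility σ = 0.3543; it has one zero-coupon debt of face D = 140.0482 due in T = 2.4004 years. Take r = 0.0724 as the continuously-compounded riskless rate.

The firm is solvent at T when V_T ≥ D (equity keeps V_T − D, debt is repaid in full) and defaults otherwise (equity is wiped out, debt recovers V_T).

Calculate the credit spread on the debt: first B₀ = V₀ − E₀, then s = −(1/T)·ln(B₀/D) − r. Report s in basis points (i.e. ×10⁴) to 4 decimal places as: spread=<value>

Work the structural quantities from V₀ = 186.4847 against face 140.0482:
d₁ = [ln(V₀/D) + (r + σ²/2)T] / (σ√T)
   = [ln(186.4847/140.0482) + (0.0724 + 0.5·0.3543²)·2.4004] / (0.3543·√2.4004)
   = [0.286363 + 0.324448] / 0.548925 = 1.112740
d₂ = d₁ − σ√T = 1.112740 − 0.548925 = 0.563815
N(d₁) = 0.867090,  N(d₂) = 0.713560,  e^(−rT) = 0.840474
E₀ = V₀·N(d₁) − D·e^(−rT)·N(d₂)
   = 186.4847·0.867090 − 140.0482·0.840474·0.713560 = 77.708068
B₀ = V₀ − E₀ = 186.4847 − 77.708068 = 108.776632
spread = −(1/T)·ln(B₀/D) − r = −(1/2.4004)·ln(108.776632/140.0482) − 0.0724 = 0.03287000
in basis points: 0.03287000 × 10⁴ = 328.7000 bp

spread=328.7000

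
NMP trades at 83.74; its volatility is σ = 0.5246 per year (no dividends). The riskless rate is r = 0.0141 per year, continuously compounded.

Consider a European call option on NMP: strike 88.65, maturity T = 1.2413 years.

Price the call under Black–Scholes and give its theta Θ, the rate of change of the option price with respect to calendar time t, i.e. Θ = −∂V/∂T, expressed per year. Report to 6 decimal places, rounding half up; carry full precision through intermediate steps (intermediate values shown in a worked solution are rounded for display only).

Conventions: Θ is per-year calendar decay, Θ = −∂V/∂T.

price = 17.996582
Θ = -8.110588

σ√T = 0.5246·√1.2413 = 0.584476
d₁ = (ln(S/K) + (r+σ²/2)T) / (σ√T) = (ln(83.74/88.65) + (0.0141+0.5246²/2)·1.2413) / 0.584476 = (-0.056979 + 0.188308) / 0.584476 = 0.224696
d₂ = d₁ − σ√T = 0.224696 − 0.584476 = -0.359780
e^{−rT} = 0.982650
N(d₁) = 0.588892,  N(d₂) = 0.359506
Call price V = S·N(d₁) − K·e^{−rT}·N(d₂) = 49.313810 − 31.317228 = 17.996582
φ(d₁) = (1/√(2π))·e^{−d₁²/2} = 0.388997
Θ = −S·φ(d₁)·σ/(2√T) − r·K·e^{−rT}·N(d₂) = −7.669015 − 0.441573 = -8.110588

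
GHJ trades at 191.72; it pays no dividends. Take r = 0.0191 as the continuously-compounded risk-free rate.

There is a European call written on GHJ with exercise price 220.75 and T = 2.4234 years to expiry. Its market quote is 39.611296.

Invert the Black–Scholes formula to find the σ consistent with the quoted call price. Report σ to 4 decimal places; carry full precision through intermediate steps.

At σ = 0.3948 the Black–Scholes value reproduces the quote:
σ√T = 0.3948·√2.4234 = 0.614596
d₁ = (ln(S/K) + (r+σ²/2)T) / (σ√T) = (ln(191.72/220.75) + (0.0191+0.3948²/2)·2.4234) / 0.614596 = (-0.140995 + 0.235151) / 0.614596 = 0.153200
d₂ = d₁ − σ√T = 0.153200 − 0.614596 = -0.461396
e^{−rT} = 0.954768
N(d₁) = 0.560880,  N(d₂) = 0.322257
V = S·N(d₁) − K·e^{−rT}·N(d₂) = 107.531868 − 67.920572 = 39.611296 (the observed quote) — the price is monotone increasing in volatility, hence this σ is the only solution

sigma = 0.3948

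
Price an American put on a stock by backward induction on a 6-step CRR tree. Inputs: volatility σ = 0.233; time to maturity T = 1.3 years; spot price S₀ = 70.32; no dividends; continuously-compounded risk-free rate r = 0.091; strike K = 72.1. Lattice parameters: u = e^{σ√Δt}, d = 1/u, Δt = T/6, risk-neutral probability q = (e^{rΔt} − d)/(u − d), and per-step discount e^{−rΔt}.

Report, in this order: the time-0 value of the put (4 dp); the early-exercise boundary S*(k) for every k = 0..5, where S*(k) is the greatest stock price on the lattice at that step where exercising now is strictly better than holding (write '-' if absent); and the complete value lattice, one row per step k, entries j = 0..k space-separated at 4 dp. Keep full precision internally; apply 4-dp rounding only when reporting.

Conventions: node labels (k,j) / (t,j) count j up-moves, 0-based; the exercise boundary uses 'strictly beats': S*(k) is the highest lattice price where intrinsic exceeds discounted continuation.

Δt=0.21667  u=1.11456  d=0.89722  q=0.56453  discount=0.98048
step 6 (expiry): payoffs max(K−S,0) = 35.4167 26.5307 15.4923 1.7800 0.0000 0.0000 0.0000
step 5: (k=5,j=0): S=40.8856, K−S=31.2144, hold=29.8067 ⇒ V=31.2144 exercise | (k=5,j=1): S=50.7895, K−S=21.3105, hold=19.9029 ⇒ V=21.3105 exercise | (k=5,j=2): S=63.0924, K−S=9.0076, hold=7.5999 ⇒ V=9.0076 exercise | (k=5,j=3): S=78.3755, K−S=0.0000, hold=0.7600 ⇒ V=0.7600 continue | (k=5,j=4): S=97.3607, K−S=0.0000, hold=0.0000 ⇒ V=0.0000 continue | (k=5,j=5): S=120.9448, K−S=0.0000, hold=0.0000 ⇒ V=0.0000 continue  boundary S*=63.0924
step 4: (k=4,j=0): S=45.5693, K−S=26.5307, hold=25.1231 ⇒ V=26.5307 exercise | (k=4,j=1): S=56.6077, K−S=15.4923, hold=14.0846 ⇒ V=15.4923 exercise | (k=4,j=2): S=70.3200, K−S=1.7800, hold=4.2666 ⇒ V=4.2666 continue | (k=4,j=3): S=87.3539, K−S=0.0000, hold=0.3245 ⇒ V=0.3245 continue | (k=4,j=4): S=108.5139, K−S=0.0000, hold=0.0000 ⇒ V=0.0000 continue  boundary S*=56.6077
step 3: (k=3,j=0): S=50.7895, K−S=21.3105, hold=19.9029 ⇒ V=21.3105 exercise | (k=3,j=1): S=63.0924, K−S=9.0076, hold=8.9763 ⇒ V=9.0076 exercise | (k=3,j=2): S=78.3755, K−S=0.0000, hold=2.0013 ⇒ V=2.0013 continue | (k=3,j=3): S=97.3607, K−S=0.0000, hold=0.1385 ⇒ V=0.1385 continue  boundary S*=63.0924
step 2: (k=2,j=0): S=56.6077, K−S=15.4923, hold=14.0846 ⇒ V=15.4923 exercise | (k=2,j=1): S=70.3200, K−S=1.7800, hold=4.9537 ⇒ V=4.9537 continue | (k=2,j=2): S=87.3539, K−S=0.0000, hold=0.9312 ⇒ V=0.9312 continue  boundary S*=56.6077
step 1: (k=1,j=0): S=63.0924, K−S=9.0076, hold=9.3566 ⇒ V=9.3566 continue | (k=1,j=1): S=78.3755, K−S=0.0000, hold=2.6305 ⇒ V=2.6305 continue  boundary S*=-
step 0: (k=0,j=0): S=70.3200, K−S=1.7800, hold=5.4509 ⇒ V=5.4509 continue  boundary S*=-

price = 5.4509
boundary = - - 56.6077 63.0924 56.6077 63.0924
tree:
5.4509
9.3566 2.6305
15.4923 4.9537 0.9312
21.3105 9.0076 2.0013 0.1385
26.5307 15.4923 4.2666 0.3245 0.0000
31.2144 21.3105 9.0076 0.7600 0.0000 0.0000
35.4167 26.5307 15.4923 1.7800 0.0000 0.0000 0.0000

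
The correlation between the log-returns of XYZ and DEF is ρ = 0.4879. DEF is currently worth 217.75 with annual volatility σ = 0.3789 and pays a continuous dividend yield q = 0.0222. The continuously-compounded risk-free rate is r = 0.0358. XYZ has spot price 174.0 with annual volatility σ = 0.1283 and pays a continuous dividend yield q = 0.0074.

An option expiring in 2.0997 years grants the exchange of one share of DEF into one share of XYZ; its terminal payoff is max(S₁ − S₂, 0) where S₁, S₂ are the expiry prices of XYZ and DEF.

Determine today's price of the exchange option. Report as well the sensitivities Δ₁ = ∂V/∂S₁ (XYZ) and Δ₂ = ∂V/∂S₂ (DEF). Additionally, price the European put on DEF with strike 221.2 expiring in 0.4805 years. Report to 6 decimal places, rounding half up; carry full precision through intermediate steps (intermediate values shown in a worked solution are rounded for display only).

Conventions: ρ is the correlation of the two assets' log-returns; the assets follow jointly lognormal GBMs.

σ_eff = √(σ₁² + σ₂² − 2ρσ₁σ₂) = √(0.1283² + 0.3789² − 2·0.4879·0.1283·0.3789) = 0.335544
d₁ = (ln(S₁/S₂) + (q₂ − q₁ + σ_eff²/2)T) / (σ_eff√T) = (ln(174.0/217.75) + (0.0222 − 0.0074 + 0.056295)·2.0997) / 0.486214 = -0.154283
d₂ = d₁ − σ_eff√T = -0.154283 − 0.486214 = -0.640497
N(d₁) = 0.438693,  N(d₂) = 0.260925
V = S₁·e^{−q₁T}·N(d₁) − S₂·e^{−q₂T}·N(d₂) = 75.155779 − 54.228731 = 20.927048
Δ₁ = e^{−q₁T}·N(d₁) = 0.431930;  Δ₂ = −e^{−q₂T}·N(d₂) = -0.249041
[vanilla: DEF put K=221.2]
σ√T = 0.3789·√0.4805 = 0.262646
d₁ = (ln(S/K) + (r−q+σ²/2)T) / (σ√T) = (ln(217.75/221.2) + (0.0358−0.0222+0.3789²/2)·0.4805) / 0.262646 = (-0.015720 + 0.041026) / 0.262646 = 0.096353
d₂ = d₁ − σ√T = 0.096353 − 0.262646 = -0.166294
e^{−rT} = 0.982945
e^{−qT} = 0.989390
N(−d₁) = 0.461620,  N(−d₂) = 0.566037
price = K·e^{−rT}·N(−d₂) − S·e^{−qT}·N(−d₁) = 123.072008 − 99.451268 = 23.620740

exchange price = 20.927048
Δ1 = 0.431930
Δ2 = -0.249041
price(DEF put K=221.2) = 23.620740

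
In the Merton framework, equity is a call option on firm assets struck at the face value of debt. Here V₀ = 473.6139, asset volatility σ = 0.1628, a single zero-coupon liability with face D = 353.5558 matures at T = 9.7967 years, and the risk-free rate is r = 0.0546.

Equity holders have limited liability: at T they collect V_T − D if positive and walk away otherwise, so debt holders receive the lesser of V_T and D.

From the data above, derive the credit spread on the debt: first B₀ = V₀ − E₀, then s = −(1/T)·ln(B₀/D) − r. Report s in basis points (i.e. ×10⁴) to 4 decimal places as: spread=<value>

spread=17.0249

Work the structural quantities from V₀ = 473.6139 against face 353.5558:
d₁ = [ln(V₀/D) + (r + σ²/2)T] / (σ√T)
   = [ln(473.6139/353.5558) + (0.0546 + 0.5·0.1628²)·9.7967] / (0.1628·√9.7967)
   = [0.292351 + 0.664725] / 0.509559 = 1.878245
d₂ = d₁ − σ√T = 1.878245 − 0.509559 = 1.368686
N(d₁) = 0.969826,  N(d₂) = 0.914451,  e^(−rT) = 0.585728
E₀ = V₀·N(d₁) − D·e^(−rT)·N(d₂)
   = 473.6139·0.969826 − 353.5558·0.585728·0.914451 = 269.951703
B₀ = V₀ − E₀ = 473.6139 − 269.951703 = 203.662197
spread = −(1/T)·ln(B₀/D) − r = −(1/9.7967)·ln(203.662197/353.5558) − 0.0546 = 0.00170249
in basis points: 0.00170249 × 10⁴ = 17.0249 bp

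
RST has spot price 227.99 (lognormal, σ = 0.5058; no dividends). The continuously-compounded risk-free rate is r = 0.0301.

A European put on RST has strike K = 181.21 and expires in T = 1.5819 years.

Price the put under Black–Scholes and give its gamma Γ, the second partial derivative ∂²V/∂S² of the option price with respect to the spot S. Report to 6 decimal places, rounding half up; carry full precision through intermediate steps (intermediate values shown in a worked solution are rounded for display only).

σ√T = 0.5058·√1.5819 = 0.636163
d₁ = (ln(S/K) + (r+σ²/2)T) / (σ√T) = (ln(227.99/181.21) + (0.0301+0.5058²/2)·1.5819) / 0.636163 = (0.229645 + 0.249967) / 0.636163 = 0.753914
d₂ = d₁ − σ√T = 0.753914 − 0.636163 = 0.117751
e^{−rT} = 0.953501
N(−d₁) = 0.225450,  N(−d₂) = 0.453133
Put price V = K·e^{−rT}·N(−d₂) − S·N(−d₁) = 78.293980 − 51.400457 = 26.893523
φ(d₁) = (1/√(2π))·e^{−d₁²/2} = 0.300252
Γ = φ(d₁) / (S·σ·√T) = 0.002070

price = 26.893523
Γ = 0.002070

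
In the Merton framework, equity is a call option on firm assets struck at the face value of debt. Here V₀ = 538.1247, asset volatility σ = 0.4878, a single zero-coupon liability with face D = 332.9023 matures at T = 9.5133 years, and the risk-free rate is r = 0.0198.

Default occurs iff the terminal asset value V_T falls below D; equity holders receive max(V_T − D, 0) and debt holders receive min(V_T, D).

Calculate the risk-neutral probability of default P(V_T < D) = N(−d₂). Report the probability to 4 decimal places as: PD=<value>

Work the structural quantities from V₀ = 538.1247 against face 332.9023:
d₁ = [ln(V₀/D) + (r + σ²/2)T] / (σ√T)
   = [ln(538.1247/332.9023) + (0.0198 + 0.5·0.4878²)·9.5133] / (0.4878·√9.5133)
   = [0.480241 + 1.320203] / 1.504553 = 1.196664
d₂ = d₁ − σ√T = 1.196664 − 1.504553 = -0.307889
risk-neutral PD = N(−d₂) = N(0.307889) = 0.620916

PD=0.6209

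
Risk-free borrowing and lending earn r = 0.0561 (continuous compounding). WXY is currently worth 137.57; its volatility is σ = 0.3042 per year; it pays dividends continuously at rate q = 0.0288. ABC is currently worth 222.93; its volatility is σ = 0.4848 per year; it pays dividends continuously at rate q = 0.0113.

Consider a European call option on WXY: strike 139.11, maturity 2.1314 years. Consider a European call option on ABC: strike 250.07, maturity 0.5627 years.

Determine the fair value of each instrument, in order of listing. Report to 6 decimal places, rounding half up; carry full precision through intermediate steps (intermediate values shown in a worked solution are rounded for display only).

[WXY call K=139.11]
σ√T = 0.3042·√2.1314 = 0.444111
d₁ = (ln(S/K) + (r−q+σ²/2)T) / (σ√T) = (ln(137.57/139.11) + (0.0561−0.0288+0.3042²/2)·2.1314) / 0.444111 = (-0.011132 + 0.156805) / 0.444111 = 0.328009
d₂ = d₁ − σ√T = 0.328009 − 0.444111 = -0.116102
e^{−rT} = 0.887301
e^{−qT} = 0.940462
N(d₁) = 0.628548,  N(d₂) = 0.453786
price = S·e^{−qT}·N(d₁) − K·e^{−rT}·N(d₂) = 81.321059 − 56.011860 = 25.309200
[ABC call K=250.07]
σ√T = 0.4848·√0.5627 = 0.363665
d₁ = (ln(S/K) + (r−q+σ²/2)T) / (σ√T) = (ln(222.93/250.07) + (0.0561−0.0113+0.4848²/2)·0.5627) / 0.363665 = (-0.114883 + 0.091335) / 0.363665 = -0.064752
d₂ = d₁ − σ√T = -0.064752 − 0.363665 = -0.428417
e^{−rT} = 0.968926
e^{−qT} = 0.993662
N(d₁) = 0.474186,  N(d₂) = 0.334174
price = S·e^{−qT}·N(d₁) − K·e^{−rT}·N(d₂) = 105.040173 − 80.970052 = 24.070120

price(WXY call K=139.11) = 25.309200
price(ABC call K=250.07) = 24.070120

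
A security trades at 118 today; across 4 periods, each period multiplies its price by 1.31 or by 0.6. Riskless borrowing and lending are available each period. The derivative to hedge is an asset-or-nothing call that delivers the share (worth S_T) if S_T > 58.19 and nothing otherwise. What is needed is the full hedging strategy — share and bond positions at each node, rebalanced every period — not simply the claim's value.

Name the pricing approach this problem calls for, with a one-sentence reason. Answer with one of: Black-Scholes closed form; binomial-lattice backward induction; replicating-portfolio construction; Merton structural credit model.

Key observation: since the answer must list Δ and B at each node of the 1.31/0.6 lattice on 118, the replicating-portfolio method — solving the two-state system at every node — is the one that applies.

framework: replicating-portfolio construction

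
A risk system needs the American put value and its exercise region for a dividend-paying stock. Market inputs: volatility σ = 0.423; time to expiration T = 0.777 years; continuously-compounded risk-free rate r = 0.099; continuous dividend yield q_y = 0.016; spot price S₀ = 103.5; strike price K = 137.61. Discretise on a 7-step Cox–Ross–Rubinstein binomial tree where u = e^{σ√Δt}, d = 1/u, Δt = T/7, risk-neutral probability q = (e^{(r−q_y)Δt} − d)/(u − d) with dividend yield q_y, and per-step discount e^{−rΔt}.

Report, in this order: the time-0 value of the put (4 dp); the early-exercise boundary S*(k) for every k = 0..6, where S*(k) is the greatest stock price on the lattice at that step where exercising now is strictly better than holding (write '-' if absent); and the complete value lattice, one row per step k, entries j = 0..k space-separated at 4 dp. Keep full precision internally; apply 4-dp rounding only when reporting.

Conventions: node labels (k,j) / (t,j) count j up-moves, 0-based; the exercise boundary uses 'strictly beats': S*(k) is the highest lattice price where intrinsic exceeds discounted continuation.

price = 36.0372
boundary = - 89.8950 78.0783 89.8950 78.0783 89.8950 103.5000
tree:
36.0372
47.7150 25.0450
59.5317 35.2202 15.3260
69.7950 47.7150 23.3847 7.5285
78.7093 59.5317 34.2741 12.9076 2.2639
86.4517 69.7950 47.7150 21.4622 4.5555 0.0000
93.1765 78.7093 59.5317 34.1100 9.1668 0.0000 0.0000
99.0172 86.4517 69.7950 47.7150 18.4460 0.0000 0.0000 0.0000

params: Δt=0.11100 u=1.15134 d=0.86855 q=0.49755 e^(-rΔt)=0.98907
t_7 payoffs: 99.0172 86.4517 69.7950 47.7150 18.4460 0.0000 0.0000 0.0000
t_6: node(6,0) S=44.4335 payoff=93.1765 vs cont=91.7514 → 93.1765 [stop]  node(6,1) S=58.9007 payoff=78.7093 vs cont=77.3099 → 78.7093 [stop]  node(6,2) S=78.0783 payoff=59.5317 vs cont=58.1663 → 59.5317 [stop]  node(6,3) S=103.5000 payoff=34.1100 vs cont=32.7897 → 34.1100 [stop]  node(6,4) S=137.1987 payoff=0.4113 vs cont=9.1668 → 9.1668 [wait]  node(6,5) S=181.8695 payoff=0.0000 vs cont=0.0000 → 0.0000 [wait]  node(6,6) S=241.0847 payoff=0.0000 vs cont=0.0000 → 0.0000 [wait]  ⇒ S*(6)=103.5000
t_5: node(5,0) S=51.1583 payoff=86.4517 vs cont=85.0386 → 86.4517 [stop]  node(5,1) S=67.8150 payoff=69.7950 vs cont=68.4114 → 69.7950 [stop]  node(5,2) S=89.8950 payoff=47.7150 vs cont=46.3706 → 47.7150 [stop]  node(5,3) S=119.1640 payoff=18.4460 vs cont=21.4622 → 21.4622 [wait]  node(5,4) S=157.9629 payoff=0.0000 vs cont=4.5555 → 4.5555 [wait]  node(5,5) S=209.3943 payoff=0.0000 vs cont=0.0000 → 0.0000 [wait]  ⇒ S*(5)=89.8950
t_4: node(4,0) S=58.9007 payoff=78.7093 vs cont=77.3099 → 78.7093 [stop]  node(4,1) S=78.0783 payoff=59.5317 vs cont=58.1663 → 59.5317 [stop]  node(4,2) S=103.5000 payoff=34.1100 vs cont=34.2741 → 34.2741 [wait]  node(4,3) S=137.1987 payoff=0.4113 vs cont=12.9076 → 12.9076 [wait]  node(4,4) S=181.8695 payoff=0.0000 vs cont=2.2639 → 2.2639 [wait]  ⇒ S*(4)=78.0783
t_3: node(3,0) S=67.8150 payoff=69.7950 vs cont=68.4114 → 69.7950 [stop]  node(3,1) S=89.8950 payoff=47.7150 vs cont=46.4514 → 47.7150 [stop]  node(3,2) S=119.1640 payoff=18.4460 vs cont=23.3847 → 23.3847 [wait]  node(3,3) S=157.9629 payoff=0.0000 vs cont=7.5285 → 7.5285 [wait]  ⇒ S*(3)=89.8950
t_2: node(2,0) S=78.0783 payoff=59.5317 vs cont=58.1663 → 59.5317 [stop]  node(2,1) S=103.5000 payoff=34.1100 vs cont=35.2202 → 35.2202 [wait]  node(2,2) S=137.1987 payoff=0.4113 vs cont=15.3260 → 15.3260 [wait]  ⇒ S*(2)=78.0783
t_1: node(1,0) S=89.8950 payoff=47.7150 vs cont=46.9169 → 47.7150 [stop]  node(1,1) S=119.1640 payoff=18.4460 vs cont=25.0450 → 25.0450 [wait]  ⇒ S*(1)=89.8950
t_0: node(0,0) S=103.5000 payoff=34.1100 vs cont=36.0372 → 36.0372 [wait]  ⇒ S*(0)=-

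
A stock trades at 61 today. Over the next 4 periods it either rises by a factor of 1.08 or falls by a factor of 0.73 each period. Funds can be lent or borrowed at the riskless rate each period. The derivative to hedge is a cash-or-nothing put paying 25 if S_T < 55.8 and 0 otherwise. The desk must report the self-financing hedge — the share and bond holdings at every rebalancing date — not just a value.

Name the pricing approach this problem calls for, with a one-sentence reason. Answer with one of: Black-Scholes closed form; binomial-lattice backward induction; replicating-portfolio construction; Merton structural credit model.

framework: replicating-portfolio construction

Key observation: the mandate to exhibit the hedge at every date and state singles out the replicating-portfolio construction on the 4-period tree with factors 1.08 and 0.73 from 61.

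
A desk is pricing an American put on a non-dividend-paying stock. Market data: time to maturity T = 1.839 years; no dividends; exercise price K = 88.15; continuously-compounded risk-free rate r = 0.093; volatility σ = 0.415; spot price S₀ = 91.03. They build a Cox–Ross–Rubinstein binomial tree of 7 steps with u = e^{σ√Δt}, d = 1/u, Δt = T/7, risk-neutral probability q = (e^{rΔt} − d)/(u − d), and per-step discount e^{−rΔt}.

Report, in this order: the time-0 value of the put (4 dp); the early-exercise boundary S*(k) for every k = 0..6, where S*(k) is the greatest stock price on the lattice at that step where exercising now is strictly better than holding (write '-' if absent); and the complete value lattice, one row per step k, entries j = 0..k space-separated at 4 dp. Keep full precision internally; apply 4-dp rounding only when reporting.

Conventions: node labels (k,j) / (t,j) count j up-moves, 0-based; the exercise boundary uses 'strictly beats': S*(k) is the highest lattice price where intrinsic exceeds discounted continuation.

Δt=0.26271, u=1.23703, d=0.80839, q=0.50472, disc=e^(-rΔt)=0.97586
k=7 terminal: V=max(K-S,0) → 67.6133 56.7240 40.0609 14.5623 0.0000 0.0000 0.0000 0.0000
k=6: j=0 S=25.4044 intr=62.7456 cont=60.6180 V=62.7456[EX]; j=1 S=38.8748 intr=49.2752 cont=47.1476 V=49.2752[EX]; j=2 S=59.4876 intr=28.6624 cont=26.5348 V=28.6624[EX]; j=3 S=91.0300 intr=0.0000 cont=7.0383 V=7.0383[hold]; j=4 S=139.2974 intr=0.0000 cont=0.0000 V=0.0000[hold]; j=5 S=213.1579 intr=0.0000 cont=0.0000 V=0.0000[hold]; j=6 S=326.1819 intr=0.0000 cont=0.0000 V=0.0000[hold]  S*(6)=59.4876
k=5: j=0 S=31.4260 intr=56.7240 cont=54.5964 V=56.7240[EX]; j=1 S=48.0891 intr=40.0609 cont=37.9333 V=40.0609[EX]; j=2 S=73.5877 intr=14.5623 cont=17.3198 V=17.3198[hold]; j=3 S=112.6066 intr=0.0000 cont=3.4017 V=3.4017[hold]; j=4 S=172.3146 intr=0.0000 cont=0.0000 V=0.0000[hold]; j=5 S=263.6821 intr=0.0000 cont=0.0000 V=0.0000[hold]  S*(5)=48.0891
k=4: j=0 S=38.8748 intr=49.2752 cont=47.1476 V=49.2752[EX]; j=1 S=59.4876 intr=28.6624 cont=27.8930 V=28.6624[EX]; j=2 S=91.0300 intr=0.0000 cont=10.0466 V=10.0466[hold]; j=3 S=139.2974 intr=0.0000 cont=1.6441 V=1.6441[hold]; j=4 S=213.1579 intr=0.0000 cont=0.0000 V=0.0000[hold]  S*(4)=59.4876
k=3: j=0 S=48.0891 intr=40.0609 cont=37.9333 V=40.0609[EX]; j=1 S=73.5877 intr=14.5623 cont=18.8015 V=18.8015[hold]; j=2 S=112.6066 intr=0.0000 cont=5.6655 V=5.6655[hold]; j=3 S=172.3146 intr=0.0000 cont=0.7946 V=0.7946[hold]  S*(3)=48.0891
k=2: j=0 S=59.4876 intr=28.6624 cont=28.6228 V=28.6624[EX]; j=1 S=91.0300 intr=0.0000 cont=11.8777 V=11.8777[hold]; j=2 S=139.2974 intr=0.0000 cont=3.1297 V=3.1297[hold]  S*(2)=59.4876
k=1: j=0 S=73.5877 intr=14.5623 cont=19.7034 V=19.7034[hold]; j=1 S=112.6066 intr=0.0000 cont=7.2822 V=7.2822[hold]  S*(1)=-
k=0: j=0 S=91.0300 intr=0.0000 cont=13.1099 V=13.1099[hold]  S*(0)=-

price = 13.1099
boundary = - - 59.4876 48.0891 59.4876 48.0891 59.4876
tree:
13.1099
19.7034 7.2822
28.6624 11.8777 3.1297
40.0609 18.8015 5.6655 0.7946
49.2752 28.6624 10.0466 1.6441 0.0000
56.7240 40.0609 17.3198 3.4017 0.0000 0.0000
62.7456 49.2752 28.6624 7.0383 0.0000 0.0000 0.0000
67.6133 56.7240 40.0609 14.5623 0.0000 0.0000 0.0000 0.0000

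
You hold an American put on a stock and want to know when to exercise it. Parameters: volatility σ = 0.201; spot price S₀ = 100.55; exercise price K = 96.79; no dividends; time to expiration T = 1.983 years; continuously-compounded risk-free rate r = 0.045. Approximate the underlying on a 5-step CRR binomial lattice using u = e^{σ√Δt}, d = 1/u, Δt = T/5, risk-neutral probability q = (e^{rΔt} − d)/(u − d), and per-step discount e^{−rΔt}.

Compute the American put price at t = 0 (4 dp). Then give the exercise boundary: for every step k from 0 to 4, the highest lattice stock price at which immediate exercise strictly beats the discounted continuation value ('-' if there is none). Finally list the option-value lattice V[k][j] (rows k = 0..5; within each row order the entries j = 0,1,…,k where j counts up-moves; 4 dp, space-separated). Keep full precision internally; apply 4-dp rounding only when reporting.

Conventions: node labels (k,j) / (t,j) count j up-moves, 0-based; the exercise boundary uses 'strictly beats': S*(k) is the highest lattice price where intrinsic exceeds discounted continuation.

price = 6.7398
boundary = - - 78.0610 68.7797 78.0610
tree:
6.7398
11.4491 2.9424
18.7290 5.6133 0.7594
28.0103 10.4399 1.6781 0.0000
36.1881 18.7290 3.7085 0.0000 0.0000
43.3935 28.0103 8.1952 0.0000 0.0000 0.0000

Δt=0.39660, u=1.13494, d=0.88110, q=0.53934, disc=e^(-rΔt)=0.98231
k=5 terminal: V=max(K-S,0) → 43.3935 28.0103 8.1952 0.0000 0.0000 0.0000
k=4: j=0 S=60.6019 intr=36.1881 cont=34.4760 V=36.1881[EX]; j=1 S=78.0610 intr=18.7290 cont=17.0169 V=18.7290[EX]; j=2 S=100.5500 intr=0.0000 cont=3.7085 V=3.7085[hold]; j=3 S=129.5179 intr=0.0000 cont=0.0000 V=0.0000[hold]; j=4 S=166.8314 intr=0.0000 cont=0.0000 V=0.0000[hold]  S*(4)=78.0610
k=3: j=0 S=68.7797 intr=28.0103 cont=26.2982 V=28.0103[EX]; j=1 S=88.5948 intr=8.1952 cont=10.4399 V=10.4399[hold]; j=2 S=114.1185 intr=0.0000 cont=1.6781 V=1.6781[hold]; j=3 S=146.9954 intr=0.0000 cont=0.0000 V=0.0000[hold]  S*(3)=68.7797
k=2: j=0 S=78.0610 intr=18.7290 cont=18.2061 V=18.7290[EX]; j=1 S=100.5500 intr=0.0000 cont=5.6133 V=5.6133[hold]; j=2 S=129.5179 intr=0.0000 cont=0.7594 V=0.7594[hold]  S*(2)=78.0610
k=1: j=0 S=88.5948 intr=8.1952 cont=11.4491 V=11.4491[hold]; j=1 S=114.1185 intr=0.0000 cont=2.9424 V=2.9424[hold]  S*(1)=-
k=0: j=0 S=100.5500 intr=0.0000 cont=6.7398 V=6.7398[hold]  S*(0)=-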